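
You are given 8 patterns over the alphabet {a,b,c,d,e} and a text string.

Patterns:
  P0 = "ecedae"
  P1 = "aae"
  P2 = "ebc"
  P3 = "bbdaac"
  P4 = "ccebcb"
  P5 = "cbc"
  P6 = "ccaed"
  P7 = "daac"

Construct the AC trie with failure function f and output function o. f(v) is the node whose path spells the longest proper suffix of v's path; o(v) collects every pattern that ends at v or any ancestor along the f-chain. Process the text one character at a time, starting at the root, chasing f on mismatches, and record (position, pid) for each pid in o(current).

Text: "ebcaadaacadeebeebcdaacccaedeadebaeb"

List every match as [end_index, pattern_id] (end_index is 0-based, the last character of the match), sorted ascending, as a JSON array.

Build:
Trie nodes:
  0='ε' goto a→7 b→12 c→18 d→29 e→1
  1='e' goto b→10 c→2
  2='ec' goto e→3
  3='ece' goto d→4
  4='eced' goto a→5
  5='eceda' goto e→6
  6='ecedae' goto ·  ←P0
  7='a' goto a→8
  8='aa' goto e→9
  9='aae' goto ·  ←P1
  10='eb' goto c→11
  11='ebc' goto ·  ←P2
  12='b' goto b→13
  13='bb' goto d→14
  14='bbd' goto a→15
  15='bbda' goto a→16
  16='bbdaa' goto c→17
  17='bbdaac' goto ·  ←P3
  18='c' goto b→24 c→19
  19='cc' goto a→26 e→20
  20='cce' goto b→21
  21='cceb' goto c→22
  22='ccebc' goto b→23
  23='ccebcb' goto ·  ←P4
  24='cb' goto c→25
  25='cbc' goto ·  ←P5
  26='cca' goto e→27
  27='ccae' goto d→28
  28='ccaed' goto ·  ←P6
  29='d' goto a→30
  30='da' goto a→31
  31='daa' goto c→32
  32='daac' goto ·  ←P7

BFS fail/out derivation:
  fail(1) 'e': from fail(0)=0 chase 'e': 0 ⇒ 0;  out=∅∪out(0)=∅
  fail(7) 'a': from fail(0)=0 chase 'a': 0 ⇒ 0;  out=∅∪out(0)=∅
  fail(12) 'b': from fail(0)=0 chase 'b': 0 ⇒ 0;  out=∅∪out(0)=∅
  fail(18) 'c': from fail(0)=0 chase 'c': 0 ⇒ 0;  out=∅∪out(0)=∅
  fail(29) 'd': from fail(0)=0 chase 'd': 0 ⇒ 0;  out=∅∪out(0)=∅
  fail(2) 'ec': from fail(1)=0 chase 'c': 0 ⇒ 18;  out=∅∪out(18)=∅
  fail(8) 'aa': from fail(7)=0 chase 'a': 0 ⇒ 7;  out=∅∪out(7)=∅
  fail(10) 'eb': from fail(1)=0 chase 'b': 0 ⇒ 12;  out=∅∪out(12)=∅
  fail(13) 'bb': from fail(12)=0 chase 'b': 0 ⇒ 12;  out=∅∪out(12)=∅
  fail(19) 'cc': from fail(18)=0 chase 'c': 0 ⇒ 18;  out=∅∪out(18)=∅
  fail(24) 'cb': from fail(18)=0 chase 'b': 0 ⇒ 12;  out=∅∪out(12)=∅
  fail(30) 'da': from fail(29)=0 chase 'a': 0 ⇒ 7;  out=∅∪out(7)=∅
  fail(3) 'ece': from fail(2)=18 chase 'e': 18→0 ⇒ 1;  out=∅∪out(1)=∅
  fail(9) 'aae': from fail(8)=7 chase 'e': 7→0 ⇒ 1;  out={1}∪out(1)={1}
  fail(11) 'ebc': from fail(10)=12 chase 'c': 12→0 ⇒ 18;  out={2}∪out(18)={2}
  fail(14) 'bbd': from fail(13)=12 chase 'd': 12→0 ⇒ 29;  out=∅∪out(29)=∅
  fail(20) 'cce': from fail(19)=18 chase 'e': 18→0 ⇒ 1;  out=∅∪out(1)=∅
  fail(25) 'cbc': from fail(24)=12 chase 'c': 12→0 ⇒ 18;  out={5}∪out(18)={5}
  fail(26) 'cca': from fail(19)=18 chase 'a': 18→0 ⇒ 7;  out=∅∪out(7)=∅
  fail(31) 'daa': from fail(30)=7 chase 'a': 7 ⇒ 8;  out=∅∪out(8)=∅
  fail(4) 'eced': from fail(3)=1 chase 'd': 1→0 ⇒ 29;  out=∅∪out(29)=∅
  fail(15) 'bbda': from fail(14)=29 chase 'a': 29 ⇒ 30;  out=∅∪out(30)=∅
  fail(21) 'cceb': from fail(20)=1 chase 'b': 1 ⇒ 10;  out=∅∪out(10)=∅
  fail(27) 'ccae': from fail(26)=7 chase 'e': 7→0 ⇒ 1;  out=∅∪out(1)=∅
  fail(32) 'daac': from fail(31)=8 chase 'c': 8→7→0 ⇒ 18;  out={7}∪out(18)={7}
  fail(5) 'eceda': from fail(4)=29 chase 'a': 29 ⇒ 30;  out=∅∪out(30)=∅
  fail(16) 'bbdaa': from fail(15)=30 chase 'a': 30 ⇒ 31;  out=∅∪out(31)=∅
  fail(22) 'ccebc': from fail(21)=10 chase 'c': 10 ⇒ 11;  out=∅∪out(11)={2}
  fail(28) 'ccaed': from fail(27)=1 chase 'd': 1→0 ⇒ 29;  out={6}∪out(29)={6}
  fail(6) 'ecedae': from fail(5)=30 chase 'e': 30→7→0 ⇒ 1;  out={0}∪out(1)={0}
  fail(17) 'bbdaac': from fail(16)=31 chase 'c': 31 ⇒ 32;  out={3}∪out(32)={3,7}
  fail(23) 'ccebcb': from fail(22)=11 chase 'b': 11→18 ⇒ 24;  out={4}∪out(24)={4}

Run:
[0] read 'e'  n0⇒n1
[1] read 'b'  n1⇒n10
[2] read 'c'  n10⇒n11  → match P2@[0:2]
[3] read 'a'  n11⇒n7 (via fail)
[4] read 'a'  n7⇒n8
[5] read 'd'  n8⇒n29 (via fail)
[6] read 'a'  n29⇒n30
[7] read 'a'  n30⇒n31
[8] read 'c'  n31⇒n32  → match P7@[5:8]
[9] read 'a'  n32⇒n7 (via fail)
[10] read 'd'  n7⇒n29 (via fail)
[11] read 'e'  n29⇒n1 (via fail)
[12] read 'e'  n1⇒n1 (via fail)
[13] read 'b'  n1⇒n10
[14] read 'e'  n10⇒n1 (via fail)
[15] read 'e'  n1⇒n1 (via fail)
[16] read 'b'  n1⇒n10
[17] read 'c'  n10⇒n11  → match P2@[15:17]
[18] read 'd'  n11⇒n29 (via fail)
[19] read 'a'  n29⇒n30
[20] read 'a'  n30⇒n31
[21] read 'c'  n31⇒n32  → match P7@[18:21]
[22] read 'c'  n32⇒n19 (via fail)
[23] read 'c'  n19⇒n19 (via fail)
[24] read 'a'  n19⇒n26
[25] read 'e'  n26⇒n27
[26] read 'd'  n27⇒n28  → match P6@[22:26]
[27] read 'e'  n28⇒n1 (via fail)
[28] read 'a'  n1⇒n7 (via fail)
[29] read 'd'  n7⇒n29 (via fail)
[30] read 'e'  n29⇒n1 (via fail)
[31] read 'b'  n1⇒n10
[32] read 'a'  n10⇒n7 (via fail)
[33] read 'e'  n7⇒n1 (via fail)
[34] read 'b'  n1⇒n10

All matches (sorted): [[2,2],[8,7],[17,2],[21,7],[26,6]]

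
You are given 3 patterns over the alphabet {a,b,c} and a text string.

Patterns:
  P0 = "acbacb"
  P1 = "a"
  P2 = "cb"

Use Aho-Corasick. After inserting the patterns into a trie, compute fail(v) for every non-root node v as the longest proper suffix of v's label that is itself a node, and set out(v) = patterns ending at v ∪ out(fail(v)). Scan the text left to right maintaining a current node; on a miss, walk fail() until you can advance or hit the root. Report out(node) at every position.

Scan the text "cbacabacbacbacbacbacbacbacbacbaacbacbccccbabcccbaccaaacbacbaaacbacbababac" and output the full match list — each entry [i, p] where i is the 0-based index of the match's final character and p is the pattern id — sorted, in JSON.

Construct AC machine:
Trie nodes:
  0='ε' goto a→1 c→7
  1='a' goto c→2  [P1 ends]
  2='ac' goto b→3
  3='acb' goto a→4
  4='acba' goto c→5
  5='acbac' goto b→6
  6='acbacb' goto ·  [P0 ends]
  7='c' goto b→8
  8='cb' goto ·  [P2 ends]

Failure links (BFS by depth):
  fail(1) 'a': from fail(0)=0 chase 'a': 0 ⇒ 0;  out={1}∪out(0)={1}
  fail(7) 'c': from fail(0)=0 chase 'c': 0 ⇒ 0;  out=∅∪out(0)=∅
  fail(2) 'ac': from fail(1)=0 chase 'c': 0 ⇒ 7;  out=∅∪out(7)=∅
  fail(8) 'cb': from fail(7)=0 chase 'b': 0 ⇒ 0;  out={2}∪out(0)={2}
  fail(3) 'acb': from fail(2)=7 chase 'b': 7 ⇒ 8;  out=∅∪out(8)={2}
  fail(4) 'acba': from fail(3)=8 chase 'a': 8→0 ⇒ 1;  out=∅∪out(1)={1}
  fail(5) 'acbac': from fail(4)=1 chase 'c': 1 ⇒ 2;  out=∅∪out(2)=∅
  fail(6) 'acbacb': from fail(5)=2 chase 'b': 2 ⇒ 3;  out={0}∪out(3)={0,2}

Scan:
i=0 'c': node 0→7
i=1 'b': node 7→8  → match P2@[0:1]
i=2 'a': node 8→1 ·f  → match P1@[2:2]
i=3 'c': node 1→2
i=4 'a': node 2→1 ·f  → match P1@[4:4]
i=5 'b': node 1→0 ·f
i=6 'a': node 0→1  → match P1@[6:6]
i=7 'c': node 1→2
i=8 'b': node 2→3  → match P2@[7:8]
i=9 'a': node 3→4  → match P1@[9:9]
i=10 'c': node 4→5
i=11 'b': node 5→6  → match P0@[6:11],P2@[10:11]
i=12 'a': node 6→4 ·f  → match P1@[12:12]
i=13 'c': node 4→5
i=14 'b': node 5→6  → match P0@[9:14],P2@[13:14]
i=15 'a': node 6→4 ·f  → match P1@[15:15]
i=16 'c': node 4→5
i=17 'b': node 5→6  → match P0@[12:17],P2@[16:17]
i=18 'a': node 6→4 ·f  → match P1@[18:18]
i=19 'c': node 4→5
i=20 'b': node 5→6  → match P0@[15:20],P2@[19:20]
i=21 'a': node 6→4 ·f  → match P1@[21:21]
i=22 'c': node 4→5
i=23 'b': node 5→6  → match P0@[18:23],P2@[22:23]
i=24 'a': node 6→4 ·f  → match P1@[24:24]
i=25 'c': node 4→5
i=26 'b': node 5→6  → match P0@[21:26],P2@[25:26]
i=27 'a': node 6→4 ·f  → match P1@[27:27]
i=28 'c': node 4→5
i=29 'b': node 5→6  → match P0@[24:29],P2@[28:29]
i=30 'a': node 6→4 ·f  → match P1@[30:30]
i=31 'a': node 4→1 ·f  → match P1@[31:31]
i=32 'c': node 1→2
i=33 'b': node 2→3  → match P2@[32:33]
i=34 'a': node 3→4  → match P1@[34:34]
i=35 'c': node 4→5
i=36 'b': node 5→6  → match P0@[31:36],P2@[35:36]
i=37 'c': node 6→7 ·f
i=38 'c': node 7→7 ·f
i=39 'c': node 7→7 ·f
i=40 'c': node 7→7 ·f
i=41 'b': node 7→8  → match P2@[40:41]
i=42 'a': node 8→1 ·f  → match P1@[42:42]
i=43 'b': node 1→0 ·f
i=44 'c': node 0→7
i=45 'c': node 7→7 ·f
i=46 'c': node 7→7 ·f
i=47 'b': node 7→8  → match P2@[46:47]
i=48 'a': node 8→1 ·f  → match P1@[48:48]
i=49 'c': node 1→2
i=50 'c': node 2→7 ·f
i=51 'a': node 7→1 ·f  → match P1@[51:51]
i=52 'a': node 1→1 ·f  → match P1@[52:52]
i=53 'a': node 1→1 ·f  → match P1@[53:53]
i=54 'c': node 1→2
i=55 'b': node 2→3  → match P2@[54:55]
i=56 'a': node 3→4  → match P1@[56:56]
i=57 'c': node 4→5
i=58 'b': node 5→6  → match P0@[53:58],P2@[57:58]
i=59 'a': node 6→4 ·f  → match P1@[59:59]
i=60 'a': node 4→1 ·f  → match P1@[60:60]
i=61 'a': node 1→1 ·f  → match P1@[61:61]
i=62 'c': node 1→2
i=63 'b': node 2→3  → match P2@[62:63]
i=64 'a': node 3→4  → match P1@[64:64]
i=65 'c': node 4→5
i=66 'b': node 5→6  → match P0@[61:66],P2@[65:66]
i=67 'a': node 6→4 ·f  → match P1@[67:67]
i=68 'b': node 4→0 ·f
i=69 'a': node 0→1  → match P1@[69:69]
i=70 'b': node 1→0 ·f
i=71 'a': node 0→1  → match P1@[71:71]
i=72 'c': node 1→2

Result: [[1,2],[2,1],[4,1],[6,1],[8,2],[9,1],[11,0],[11,2],[12,1],[14,0],[14,2],[15,1],[17,0],[17,2],[18,1],[20,0],[20,2],[21,1],[23,0],[23,2],[24,1],[26,0],[26,2],[27,1],[29,0],[29,2],[30,1],[31,1],[33,2],[34,1],[36,0],[36,2],[41,2],[42,1],[47,2],[48,1],[51,1],[52,1],[53,1],[55,2],[56,1],[58,0],[58,2],[59,1],[60,1],[61,1],[63,2],[64,1],[66,0],[66,2],[67,1],[69,1],[71,1]]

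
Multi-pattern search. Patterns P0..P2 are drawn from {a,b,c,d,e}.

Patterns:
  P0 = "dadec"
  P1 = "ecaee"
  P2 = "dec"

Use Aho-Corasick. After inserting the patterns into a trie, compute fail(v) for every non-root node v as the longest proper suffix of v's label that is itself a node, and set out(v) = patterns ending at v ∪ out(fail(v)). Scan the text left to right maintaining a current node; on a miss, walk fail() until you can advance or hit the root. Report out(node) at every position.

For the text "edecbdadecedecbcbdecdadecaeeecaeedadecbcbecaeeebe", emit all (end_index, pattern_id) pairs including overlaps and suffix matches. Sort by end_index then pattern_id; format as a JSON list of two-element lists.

Build:
Trie (insert patterns):
  0='ε' goto d→1 e→6
  1='d' goto a→2 e→11
  2='da' goto d→3
  3='dad' goto e→4
  4='dade' goto c→5
  5='dadec' goto ·  ←P0
  6='e' goto c→7
  7='ec' goto a→8
  8='eca' goto e→9
  9='ecae' goto e→10
  10='ecaee' goto ·  ←P1
  11='de' goto c→12
  12='dec' goto ·  ←P2

Failure links (BFS by depth):
  fail(1) 'd': from fail(0)=0 chase 'd': 0 ⇒ 0;  out=∅∪out(0)=∅
  fail(6) 'e': from fail(0)=0 chase 'e': 0 ⇒ 0;  out=∅∪out(0)=∅
  fail(2) 'da': from fail(1)=0 chase 'a': 0 ⇒ 0;  out=∅∪out(0)=∅
  fail(7) 'ec': from fail(6)=0 chase 'c': 0 ⇒ 0;  out=∅∪out(0)=∅
  fail(11) 'de': from fail(1)=0 chase 'e': 0 ⇒ 6;  out=∅∪out(6)=∅
  fail(3) 'dad': from fail(2)=0 chase 'd': 0 ⇒ 1;  out=∅∪out(1)=∅
  fail(8) 'eca': from fail(7)=0 chase 'a': 0 ⇒ 0;  out=∅∪out(0)=∅
  fail(12) 'dec': from fail(11)=6 chase 'c': 6 ⇒ 7;  out={2}∪out(7)={2}
  fail(4) 'dade': from fail(3)=1 chase 'e': 1 ⇒ 11;  out=∅∪out(11)=∅
  fail(9) 'ecae': from fail(8)=0 chase 'e': 0 ⇒ 6;  out=∅∪out(6)=∅
  fail(5) 'dadec': from fail(4)=11 chase 'c': 11 ⇒ 12;  out={0}∪out(12)={0,2}
  fail(10) 'ecaee': from fail(9)=6 chase 'e': 6→0 ⇒ 6;  out={1}∪out(6)={1}

Text stream:
[0] read 'e'  n0⇒n6
[1] read 'd'  n6⇒n1 (fail-walked)
[2] read 'e'  n1⇒n11
[3] read 'c'  n11⇒n12  emit P2@[1:3]
[4] read 'b'  n12⇒n0 (fail-walked)
[5] read 'd'  n0⇒n1
[6] read 'a'  n1⇒n2
[7] read 'd'  n2⇒n3
[8] read 'e'  n3⇒n4
[9] read 'c'  n4⇒n5  emit P0@[5:9],P2@[7:9]
[10] read 'e'  n5⇒n6 (fail-walked)
[11] read 'd'  n6⇒n1 (fail-walked)
[12] read 'e'  n1⇒n11
[13] read 'c'  n11⇒n12  emit P2@[11:13]
[14] read 'b'  n12⇒n0 (fail-walked)
[15] read 'c'  n0⇒n0
[16] read 'b'  n0⇒n0
[17] read 'd'  n0⇒n1
[18] read 'e'  n1⇒n11
[19] read 'c'  n11⇒n12  emit P2@[17:19]
[20] read 'd'  n12⇒n1 (fail-walked)
[21] read 'a'  n1⇒n2
[22] read 'd'  n2⇒n3
[23] read 'e'  n3⇒n4
[24] read 'c'  n4⇒n5  emit P0@[20:24],P2@[22:24]
[25] read 'a'  n5⇒n8 (fail-walked)
[26] read 'e'  n8⇒n9
[27] read 'e'  n9⇒n10  emit P1@[23:27]
[28] read 'e'  n10⇒n6 (fail-walked)
[29] read 'c'  n6⇒n7
[30] read 'a'  n7⇒n8
[31] read 'e'  n8⇒n9
[32] read 'e'  n9⇒n10  emit P1@[28:32]
[33] read 'd'  n10⇒n1 (fail-walked)
[34] read 'a'  n1⇒n2
[35] read 'd'  n2⇒n3
[36] read 'e'  n3⇒n4
[37] read 'c'  n4⇒n5  emit P0@[33:37],P2@[35:37]
[38] read 'b'  n5⇒n0 (fail-walked)
[39] read 'c'  n0⇒n0
[40] read 'b'  n0⇒n0
[41] read 'e'  n0⇒n6
[42] read 'c'  n6⇒n7
[43] read 'a'  n7⇒n8
[44] read 'e'  n8⇒n9
[45] read 'e'  n9⇒n10  emit P1@[41:45]
[46] read 'e'  n10⇒n6 (fail-walked)
[47] read 'b'  n6⇒n0 (fail-walked)
[48] read 'e'  n0⇒n6

All matches (sorted): [[3,2],[9,0],[9,2],[13,2],[19,2],[24,0],[24,2],[27,1],[32,1],[37,0],[37,2],[45,1]]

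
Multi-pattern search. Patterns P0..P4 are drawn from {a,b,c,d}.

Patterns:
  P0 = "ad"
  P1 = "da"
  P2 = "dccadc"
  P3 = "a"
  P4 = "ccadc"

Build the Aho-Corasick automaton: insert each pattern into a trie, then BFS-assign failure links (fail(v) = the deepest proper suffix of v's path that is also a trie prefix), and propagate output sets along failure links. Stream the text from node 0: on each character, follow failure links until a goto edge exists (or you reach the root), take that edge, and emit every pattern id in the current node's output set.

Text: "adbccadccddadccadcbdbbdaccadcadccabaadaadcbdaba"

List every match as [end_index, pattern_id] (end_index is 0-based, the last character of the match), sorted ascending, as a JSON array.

Build:
Trie nodes:
  0='ε' goto a→1 c→10 d→3
  1='a' goto d→2  [P3 ends]
  2='ad' goto ·  [P0 ends]
  3='d' goto a→4 c→5
  4='da' goto ·  [P1 ends]
  5='dc' goto c→6
  6='dcc' goto a→7
  7='dcca' goto d→8
  8='dccad' goto c→9
  9='dccadc' goto ·  [P2 ends]
  10='c' goto c→11
  11='cc' goto a→12
  12='cca' goto d→13
  13='ccad' goto c→14
  14='ccadc' goto ·  [P4 ends]

Failure links (BFS by depth):
  n1('a'): parent n0 fail=0; on 'a' 0 → fail=0;  out {3}∪∅={3}
  n3('d'): parent n0 fail=0; on 'd' 0 → fail=0;  out ∅∪∅=∅
  n10('c'): parent n0 fail=0; on 'c' 0 → fail=0;  out ∅∪∅=∅
  n2('ad'): parent n1 fail=0; on 'd' 0 → fail=3;  out {0}∪∅={0}
  n4('da'): parent n3 fail=0; on 'a' 0 → fail=1;  out {1}∪{3}={1,3}
  n5('dc'): parent n3 fail=0; on 'c' 0 → fail=10;  out ∅∪∅=∅
  n11('cc'): parent n10 fail=0; on 'c' 0 → fail=10;  out ∅∪∅=∅
  n6('dcc'): parent n5 fail=10; on 'c' 10 → fail=11;  out ∅∪∅=∅
  n12('cca'): parent n11 fail=10; on 'a' 10→0 → fail=1;  out ∅∪{3}={3}
  n7('dcca'): parent n6 fail=11; on 'a' 11 → fail=12;  out ∅∪{3}={3}
  n13('ccad'): parent n12 fail=1; on 'd' 1 → fail=2;  out ∅∪{0}={0}
  n8('dccad'): parent n7 fail=12; on 'd' 12 → fail=13;  out ∅∪{0}={0}
  n14('ccadc'): parent n13 fail=2; on 'c' 2→3 → fail=5;  out {4}∪∅={4}
  n9('dccadc'): parent n8 fail=13; on 'c' 13 → fail=14;  out {2}∪{4}={2,4}

Text stream:
i=0 'a': node 0→1  ** P3@[0:0]
i=1 'd': node 1→2  ** P0@[0:1]
i=2 'b': node 2→0 ·f
i=3 'c': node 0→10
i=4 'c': node 10→11
i=5 'a': node 11→12  ** P3@[5:5]
i=6 'd': node 12→13  ** P0@[5:6]
i=7 'c': node 13→14  ** P4@[3:7]
i=8 'c': node 14→6 ·f
i=9 'd': node 6→3 ·f
i=10 'd': node 3→3 ·f
i=11 'a': node 3→4  ** P1@[10:11],P3@[11:11]
i=12 'd': node 4→2 ·f  ** P0@[11:12]
i=13 'c': node 2→5 ·f
i=14 'c': node 5→6
i=15 'a': node 6→7  ** P3@[15:15]
i=16 'd': node 7→8  ** P0@[15:16]
i=17 'c': node 8→9  ** P2@[12:17],P4@[13:17]
i=18 'b': node 9→0 ·f
i=19 'd': node 0→3
i=20 'b': node 3→0 ·f
i=21 'b': node 0→0
i=22 'd': node 0→3
i=23 'a': node 3→4  ** P1@[22:23],P3@[23:23]
i=24 'c': node 4→10 ·f
i=25 'c': node 10→11
i=26 'a': node 11→12  ** P3@[26:26]
i=27 'd': node 12→13  ** P0@[26:27]
i=28 'c': node 13→14  ** P4@[24:28]
i=29 'a': node 14→1 ·f  ** P3@[29:29]
i=30 'd': node 1→2  ** P0@[29:30]
i=31 'c': node 2→5 ·f
i=32 'c': node 5→6
i=33 'a': node 6→7  ** P3@[33:33]
i=34 'b': node 7→0 ·f
i=35 'a': node 0→1  ** P3@[35:35]
i=36 'a': node 1→1 ·f  ** P3@[36:36]
i=37 'd': node 1→2  ** P0@[36:37]
i=38 'a': node 2→4 ·f  ** P1@[37:38],P3@[38:38]
i=39 'a': node 4→1 ·f  ** P3@[39:39]
i=40 'd': node 1→2  ** P0@[39:40]
i=41 'c': node 2→5 ·f
i=42 'b': node 5→0 ·f
i=43 'd': node 0→3
i=44 'a': node 3→4  ** P1@[43:44],P3@[44:44]
i=45 'b': node 4→0 ·f
i=46 'a': node 0→1  ** P3@[46:46]

Matches: [[0,3],[1,0],[5,3],[6,0],[7,4],[11,1],[11,3],[12,0],[15,3],[16,0],[17,2],[17,4],[23,1],[23,3],[26,3],[27,0],[28,4],[29,3],[30,0],[33,3],[35,3],[36,3],[37,0],[38,1],[38,3],[39,3],[40,0],[44,1],[44,3],[46,3]]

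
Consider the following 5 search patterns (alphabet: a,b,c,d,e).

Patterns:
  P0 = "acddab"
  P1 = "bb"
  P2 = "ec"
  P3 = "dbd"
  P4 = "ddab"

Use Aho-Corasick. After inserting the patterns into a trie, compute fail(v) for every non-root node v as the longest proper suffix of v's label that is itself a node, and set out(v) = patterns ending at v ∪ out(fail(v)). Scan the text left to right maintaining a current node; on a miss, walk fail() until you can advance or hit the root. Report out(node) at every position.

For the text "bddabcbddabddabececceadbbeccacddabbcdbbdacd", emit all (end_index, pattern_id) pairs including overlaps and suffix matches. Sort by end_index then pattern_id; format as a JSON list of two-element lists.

Build:
Trie (insert patterns):
  0='ε' goto a→1 b→7 d→11 e→9
  1='a' goto c→2
  2='ac' goto d→3
  3='acd' goto d→4
  4='acdd' goto a→5
  5='acdda' goto b→6
  6='acddab' goto ·  ←P0
  7='b' goto b→8
  8='bb' goto ·  ←P1
  9='e' goto c→10
  10='ec' goto ·  ←P2
  11='d' goto b→12 d→14
  12='db' goto d→13
  13='dbd' goto ·  ←P3
  14='dd' goto a→15
  15='dda' goto b→16
  16='ddab' goto ·  ←P4

Failure links (BFS by depth):
  fail(1) 'a': from fail(0)=0 chase 'a': 0 ⇒ 0;  out=∅∪out(0)=∅
  fail(7) 'b': from fail(0)=0 chase 'b': 0 ⇒ 0;  out=∅∪out(0)=∅
  fail(9) 'e': from fail(0)=0 chase 'e': 0 ⇒ 0;  out=∅∪out(0)=∅
  fail(11) 'd': from fail(0)=0 chase 'd': 0 ⇒ 0;  out=∅∪out(0)=∅
  fail(2) 'ac': from fail(1)=0 chase 'c': 0 ⇒ 0;  out=∅∪out(0)=∅
  fail(8) 'bb': from fail(7)=0 chase 'b': 0 ⇒ 7;  out={1}∪out(7)={1}
  fail(10) 'ec': from fail(9)=0 chase 'c': 0 ⇒ 0;  out={2}∪out(0)={2}
  fail(12) 'db': from fail(11)=0 chase 'b': 0 ⇒ 7;  out=∅∪out(7)=∅
  fail(14) 'dd': from fail(11)=0 chase 'd': 0 ⇒ 11;  out=∅∪out(11)=∅
  fail(3) 'acd': from fail(2)=0 chase 'd': 0 ⇒ 11;  out=∅∪out(11)=∅
  fail(13) 'dbd': from fail(12)=7 chase 'd': 7→0 ⇒ 11;  out={3}∪out(11)={3}
  fail(15) 'dda': from fail(14)=11 chase 'a': 11→0 ⇒ 1;  out=∅∪out(1)=∅
  fail(4) 'acdd': from fail(3)=11 chase 'd': 11 ⇒ 14;  out=∅∪out(14)=∅
  fail(16) 'ddab': from fail(15)=1 chase 'b': 1→0 ⇒ 7;  out={4}∪out(7)={4}
  fail(5) 'acdda': from fail(4)=14 chase 'a': 14 ⇒ 15;  out=∅∪out(15)=∅
  fail(6) 'acddab': from fail(5)=15 chase 'b': 15 ⇒ 16;  out={0}∪out(16)={0,4}

Text stream:
[0] read 'b'  n0⇒n7
[1] read 'd'  n7⇒n11 (via fail)
[2] read 'd'  n11⇒n14
[3] read 'a'  n14⇒n15
[4] read 'b'  n15⇒n16  emit P4@[1:4]
[5] read 'c'  n16⇒n0 (via fail)
[6] read 'b'  n0⇒n7
[7] read 'd'  n7⇒n11 (via fail)
[8] read 'd'  n11⇒n14
[9] read 'a'  n14⇒n15
[10] read 'b'  n15⇒n16  emit P4@[7:10]
[11] read 'd'  n16⇒n11 (via fail)
[12] read 'd'  n11⇒n14
[13] read 'a'  n14⇒n15
[14] read 'b'  n15⇒n16  emit P4@[11:14]
[15] read 'e'  n16⇒n9 (via fail)
[16] read 'c'  n9⇒n10  emit P2@[15:16]
[17] read 'e'  n10⇒n9 (via fail)
[18] read 'c'  n9⇒n10  emit P2@[17:18]
[19] read 'c'  n10⇒n0 (via fail)
[20] read 'e'  n0⇒n9
[21] read 'a'  n9⇒n1 (via fail)
[22] read 'd'  n1⇒n11 (via fail)
[23] read 'b'  n11⇒n12
[24] read 'b'  n12⇒n8 (via fail)  emit P1@[23:24]
[25] read 'e'  n8⇒n9 (via fail)
[26] read 'c'  n9⇒n10  emit P2@[25:26]
[27] read 'c'  n10⇒n0 (via fail)
[28] read 'a'  n0⇒n1
[29] read 'c'  n1⇒n2
[30] read 'd'  n2⇒n3
[31] read 'd'  n3⇒n4
[32] read 'a'  n4⇒n5
[33] read 'b'  n5⇒n6  emit P0@[28:33],P4@[30:33]
[34] read 'b'  n6⇒n8 (via fail)  emit P1@[33:34]
[35] read 'c'  n8⇒n0 (via fail)
[36] read 'd'  n0⇒n11
[37] read 'b'  n11⇒n12
[38] read 'b'  n12⇒n8 (via fail)  emit P1@[37:38]
[39] read 'd'  n8⇒n11 (via fail)
[40] read 'a'  n11⇒n1 (via fail)
[41] read 'c'  n1⇒n2
[42] read 'd'  n2⇒n3

Matches: [[4,4],[10,4],[14,4],[16,2],[18,2],[24,1],[26,2],[33,0],[33,4],[34,1],[38,1]]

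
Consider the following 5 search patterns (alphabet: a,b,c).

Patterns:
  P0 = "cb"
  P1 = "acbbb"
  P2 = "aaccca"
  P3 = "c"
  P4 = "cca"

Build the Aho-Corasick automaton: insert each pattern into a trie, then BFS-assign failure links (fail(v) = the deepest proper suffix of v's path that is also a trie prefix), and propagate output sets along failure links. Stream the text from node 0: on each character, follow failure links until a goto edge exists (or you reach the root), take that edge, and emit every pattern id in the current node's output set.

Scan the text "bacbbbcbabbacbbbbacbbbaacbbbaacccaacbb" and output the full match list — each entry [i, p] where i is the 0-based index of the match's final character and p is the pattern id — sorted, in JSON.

Construct AC machine:
Trie nodes:
  0='ε' goto a→3 c→1
  1='c' goto b→2 c→13  [P3 ends]
  2='cb' goto ·  [P0 ends]
  3='a' goto a→8 c→4
  4='ac' goto b→5
  5='acb' goto b→6
  6='acbb' goto b→7
  7='acbbb' goto ·  [P1 ends]
  8='aa' goto c→9
  9='aac' goto c→10
  10='aacc' goto c→11
  11='aaccc' goto a→12
  12='aaccca' goto ·  [P2 ends]
  13='cc' goto a→14
  14='cca' goto ·  [P4 ends]

Failure links (BFS by depth):
  n1('c'): parent n0 fail=0; on 'c' 0 → fail=0;  out {3}∪∅={3}
  n3('a'): parent n0 fail=0; on 'a' 0 → fail=0;  out ∅∪∅=∅
  n2('cb'): parent n1 fail=0; on 'b' 0 → fail=0;  out {0}∪∅={0}
  n4('ac'): parent n3 fail=0; on 'c' 0 → fail=1;  out ∅∪{3}={3}
  n8('aa'): parent n3 fail=0; on 'a' 0 → fail=3;  out ∅∪∅=∅
  n13('cc'): parent n1 fail=0; on 'c' 0 → fail=1;  out ∅∪{3}={3}
  n5('acb'): parent n4 fail=1; on 'b' 1 → fail=2;  out ∅∪{0}={0}
  n9('aac'): parent n8 fail=3; on 'c' 3 → fail=4;  out ∅∪{3}={3}
  n14('cca'): parent n13 fail=1; on 'a' 1→0 → fail=3;  out {4}∪∅={4}
  n6('acbb'): parent n5 fail=2; on 'b' 2→0 → fail=0;  out ∅∪∅=∅
  n10('aacc'): parent n9 fail=4; on 'c' 4→1 → fail=13;  out ∅∪{3}={3}
  n7('acbbb'): parent n6 fail=0; on 'b' 0 → fail=0;  out {1}∪∅={1}
  n11('aaccc'): parent n10 fail=13; on 'c' 13→1 → fail=13;  out ∅∪{3}={3}
  n12('aaccca'): parent n11 fail=13; on 'a' 13 → fail=14;  out {2}∪{4}={2,4}

Scan:
pos 0 'b': at 0
pos 1 'a': at 3
pos 2 'c': at 4  emit P3@[2:2]
pos 3 'b': at 5  emit P0@[2:3]
pos 4 'b': at 6
pos 5 'b': at 7  emit P1@[1:5]
pos 6 'c': at 1 (via fail)  emit P3@[6:6]
pos 7 'b': at 2  emit P0@[6:7]
pos 8 'a': at 3 (via fail)
pos 9 'b': at 0 (via fail)
pos 10 'b': at 0
pos 11 'a': at 3
pos 12 'c': at 4  emit P3@[12:12]
pos 13 'b': at 5  emit P0@[12:13]
pos 14 'b': at 6
pos 15 'b': at 7  emit P1@[11:15]
pos 16 'b': at 0 (via fail)
pos 17 'a': at 3
pos 18 'c': at 4  emit P3@[18:18]
pos 19 'b': at 5  emit P0@[18:19]
pos 20 'b': at 6
pos 21 'b': at 7  emit P1@[17:21]
pos 22 'a': at 3 (via fail)
pos 23 'a': at 8
pos 24 'c': at 9  emit P3@[24:24]
pos 25 'b': at 5 (via fail)  emit P0@[24:25]
pos 26 'b': at 6
pos 27 'b': at 7  emit P1@[23:27]
pos 28 'a': at 3 (via fail)
pos 29 'a': at 8
pos 30 'c': at 9  emit P3@[30:30]
pos 31 'c': at 10  emit P3@[31:31]
pos 32 'c': at 11  emit P3@[32:32]
pos 33 'a': at 12  emit P2@[28:33],P4@[31:33]
pos 34 'a': at 8 (via fail)
pos 35 'c': at 9  emit P3@[35:35]
pos 36 'b': at 5 (via fail)  emit P0@[35:36]
pos 37 'b': at 6

Result: [[2,3],[3,0],[5,1],[6,3],[7,0],[12,3],[13,0],[15,1],[18,3],[19,0],[21,1],[24,3],[25,0],[27,1],[30,3],[31,3],[32,3],[33,2],[33,4],[35,3],[36,0]]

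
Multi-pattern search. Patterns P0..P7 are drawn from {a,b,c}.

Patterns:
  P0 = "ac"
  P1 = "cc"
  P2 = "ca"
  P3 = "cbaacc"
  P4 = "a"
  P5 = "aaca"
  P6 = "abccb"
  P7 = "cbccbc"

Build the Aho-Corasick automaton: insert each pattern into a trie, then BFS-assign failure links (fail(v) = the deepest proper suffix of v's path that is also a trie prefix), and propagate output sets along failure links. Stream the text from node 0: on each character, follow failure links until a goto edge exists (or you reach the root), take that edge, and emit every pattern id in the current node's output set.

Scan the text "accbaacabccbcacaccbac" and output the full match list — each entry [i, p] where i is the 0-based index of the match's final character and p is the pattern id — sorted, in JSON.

Build automaton:
Trie (insert patterns):
  n0 'ε': a→1 c→3
  n1 'a': a→11 b→14 c→2  [P4 ends]
  n2 'ac': ·  [P0 ends]
  n3 'c': a→5 b→6 c→4
  n4 'cc': ·  [P1 ends]
  n5 'ca': ·  [P2 ends]
  n6 'cb': a→7 c→18
  n7 'cba': a→8
  n8 'cbaa': c→9
  n9 'cbaac': c→10
  n10 'cbaacc': ·  [P3 ends]
  n11 'aa': c→12
  n12 'aac': a→13
  n13 'aaca': ·  [P5 ends]
  n14 'ab': c→15
  n15 'abc': c→16
  n16 'abcc': b→17
  n17 'abccb': ·  [P6 ends]
  n18 'cbc': c→19
  n19 'cbcc': b→20
  n20 'cbccb': c→21
  n21 'cbccbc': ·  [P7 ends]

Failure links (BFS by depth):
  n1('a'): parent n0 fail=0; on 'a' 0 → fail=0;  out {4}∪∅={4}
  n3('c'): parent n0 fail=0; on 'c' 0 → fail=0;  out ∅∪∅=∅
  n2('ac'): parent n1 fail=0; on 'c' 0 → fail=3;  out {0}∪∅={0}
  n4('cc'): parent n3 fail=0; on 'c' 0 → fail=3;  out {1}∪∅={1}
  n5('ca'): parent n3 fail=0; on 'a' 0 → fail=1;  out {2}∪{4}={2,4}
  n6('cb'): parent n3 fail=0; on 'b' 0 → fail=0;  out ∅∪∅=∅
  n11('aa'): parent n1 fail=0; on 'a' 0 → fail=1;  out ∅∪{4}={4}
  n14('ab'): parent n1 fail=0; on 'b' 0 → fail=0;  out ∅∪∅=∅
  n7('cba'): parent n6 fail=0; on 'a' 0 → fail=1;  out ∅∪{4}={4}
  n12('aac'): parent n11 fail=1; on 'c' 1 → fail=2;  out ∅∪{0}={0}
  n15('abc'): parent n14 fail=0; on 'c' 0 → fail=3;  out ∅∪∅=∅
  n18('cbc'): parent n6 fail=0; on 'c' 0 → fail=3;  out ∅∪∅=∅
  n8('cbaa'): parent n7 fail=1; on 'a' 1 → fail=11;  out ∅∪{4}={4}
  n13('aaca'): parent n12 fail=2; on 'a' 2→3 → fail=5;  out {5}∪{2,4}={2,4,5}
  n16('abcc'): parent n15 fail=3; on 'c' 3 → fail=4;  out ∅∪{1}={1}
  n19('cbcc'): parent n18 fail=3; on 'c' 3 → fail=4;  out ∅∪{1}={1}
  n9('cbaac'): parent n8 fail=11; on 'c' 11 → fail=12;  out ∅∪{0}={0}
  n17('abccb'): parent n16 fail=4; on 'b' 4→3 → fail=6;  out {6}∪∅={6}
  n20('cbccb'): parent n19 fail=4; on 'b' 4→3 → fail=6;  out ∅∪∅=∅
  n10('cbaacc'): parent n9 fail=12; on 'c' 12→2→3 → fail=4;  out {3}∪{1}={1,3}
  n21('cbccbc'): parent n20 fail=6; on 'c' 6 → fail=18;  out {7}∪∅={7}

Run:
i=0 'a': node 0→1  emit P4@[0:0]
i=1 'c': node 1→2  emit P0@[0:1]
i=2 'c': node 2→4 (via fail)  emit P1@[1:2]
i=3 'b': node 4→6 (via fail)
i=4 'a': node 6→7  emit P4@[4:4]
i=5 'a': node 7→8  emit P4@[5:5]
i=6 'c': node 8→9  emit P0@[5:6]
i=7 'a': node 9→13 (via fail)  emit P2@[6:7],P4@[7:7],P5@[4:7]
i=8 'b': node 13→14 (via fail)
i=9 'c': node 14→15
i=10 'c': node 15→16  emit P1@[9:10]
i=11 'b': node 16→17  emit P6@[7:11]
i=12 'c': node 17→18 (via fail)
i=13 'a': node 18→5 (via fail)  emit P2@[12:13],P4@[13:13]
i=14 'c': node 5→2 (via fail)  emit P0@[13:14]
i=15 'a': node 2→5 (via fail)  emit P2@[14:15],P4@[15:15]
i=16 'c': node 5→2 (via fail)  emit P0@[15:16]
i=17 'c': node 2→4 (via fail)  emit P1@[16:17]
i=18 'b': node 4→6 (via fail)
i=19 'a': node 6→7  emit P4@[19:19]
i=20 'c': node 7→2 (via fail)  emit P0@[19:20]

Matches: [[0,4],[1,0],[2,1],[4,4],[5,4],[6,0],[7,2],[7,4],[7,5],[10,1],[11,6],[13,2],[13,4],[14,0],[15,2],[15,4],[16,0],[17,1],[19,4],[20,0]]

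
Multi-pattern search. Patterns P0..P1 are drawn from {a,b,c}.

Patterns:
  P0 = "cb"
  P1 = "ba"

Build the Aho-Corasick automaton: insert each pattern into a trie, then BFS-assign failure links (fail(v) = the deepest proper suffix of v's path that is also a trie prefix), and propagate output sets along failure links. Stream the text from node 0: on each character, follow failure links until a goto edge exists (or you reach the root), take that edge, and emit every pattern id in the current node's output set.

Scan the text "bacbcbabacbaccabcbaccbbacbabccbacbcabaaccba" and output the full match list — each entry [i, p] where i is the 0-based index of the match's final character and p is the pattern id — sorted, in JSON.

Build:
Trie nodes:
  0='ε' goto b→3 c→1
  1='c' goto b→2
  2='cb' goto ·  ←P0
  3='b' goto a→4
  4='ba' goto ·  ←P1

Failure links (BFS by depth):
  fail(1) 'c': from fail(0)=0 chase 'c': 0 ⇒ 0;  out=∅∪out(0)=∅
  fail(3) 'b': from fail(0)=0 chase 'b': 0 ⇒ 0;  out=∅∪out(0)=∅
  fail(2) 'cb': from fail(1)=0 chase 'b': 0 ⇒ 3;  out={0}∪out(3)={0}
  fail(4) 'ba': from fail(3)=0 chase 'a': 0 ⇒ 0;  out={1}∪out(0)={1}

Scan:
i=0 'b': node 0→3
i=1 'a': node 3→4  ** P1@[0:1]
i=2 'c': node 4→1 ·f
i=3 'b': node 1→2  ** P0@[2:3]
i=4 'c': node 2→1 ·f
i=5 'b': node 1→2  ** P0@[4:5]
i=6 'a': node 2→4 ·f  ** P1@[5:6]
i=7 'b': node 4→3 ·f
i=8 'a': node 3→4  ** P1@[7:8]
i=9 'c': node 4→1 ·f
i=10 'b': node 1→2  ** P0@[9:10]
i=11 'a': node 2→4 ·f  ** P1@[10:11]
i=12 'c': node 4→1 ·f
i=13 'c': node 1→1 ·f
i=14 'a': node 1→0 ·f
i=15 'b': node 0→3
i=16 'c': node 3→1 ·f
i=17 'b': node 1→2  ** P0@[16:17]
i=18 'a': node 2→4 ·f  ** P1@[17:18]
i=19 'c': node 4→1 ·f
i=20 'c': node 1→1 ·f
i=21 'b': node 1→2  ** P0@[20:21]
i=22 'b': node 2→3 ·f
i=23 'a': node 3→4  ** P1@[22:23]
i=24 'c': node 4→1 ·f
i=25 'b': node 1→2  ** P0@[24:25]
i=26 'a': node 2→4 ·f  ** P1@[25:26]
i=27 'b': node 4→3 ·f
i=28 'c': node 3→1 ·f
i=29 'c': node 1→1 ·f
i=30 'b': node 1→2  ** P0@[29:30]
i=31 'a': node 2→4 ·f  ** P1@[30:31]
i=32 'c': node 4→1 ·f
i=33 'b': node 1→2  ** P0@[32:33]
i=34 'c': node 2→1 ·f
i=35 'a': node 1→0 ·f
i=36 'b': node 0→3
i=37 'a': node 3→4  ** P1@[36:37]
i=38 'a': node 4→0 ·f
i=39 'c': node 0→1
i=40 'c': node 1→1 ·f
i=41 'b': node 1→2  ** P0@[40:41]
i=42 'a': node 2→4 ·f  ** P1@[41:42]

All matches (sorted): [[1,1],[3,0],[5,0],[6,1],[8,1],[10,0],[11,1],[17,0],[18,1],[21,0],[23,1],[25,0],[26,1],[30,0],[31,1],[33,0],[37,1],[41,0],[42,1]]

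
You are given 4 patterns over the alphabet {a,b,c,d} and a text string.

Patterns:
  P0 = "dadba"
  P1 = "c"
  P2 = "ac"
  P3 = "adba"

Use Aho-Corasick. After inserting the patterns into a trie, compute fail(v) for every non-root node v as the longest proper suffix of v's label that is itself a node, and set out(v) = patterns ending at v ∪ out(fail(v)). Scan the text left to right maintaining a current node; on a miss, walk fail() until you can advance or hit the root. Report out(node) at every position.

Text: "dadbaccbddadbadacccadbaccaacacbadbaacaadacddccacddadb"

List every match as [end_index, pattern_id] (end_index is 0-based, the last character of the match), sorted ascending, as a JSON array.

Build:
Trie (insert patterns):
  n0 'ε': a→7 c→6 d→1
  n1 'd': a→2
  n2 'da': d→3
  n3 'dad': b→4
  n4 'dadb': a→5
  n5 'dadba': ·  ←P0
  n6 'c': ·  ←P1
  n7 'a': c→8 d→9
  n8 'ac': ·  ←P2
  n9 'ad': b→10
  n10 'adb': a→11
  n11 'adba': ·  ←P3

BFS fail/out derivation:
  n1('d'): parent n0 fail=0; on 'd' 0 → fail=0;  out ∅∪∅=∅
  n6('c'): parent n0 fail=0; on 'c' 0 → fail=0;  out {1}∪∅={1}
  n7('a'): parent n0 fail=0; on 'a' 0 → fail=0;  out ∅∪∅=∅
  n2('da'): parent n1 fail=0; on 'a' 0 → fail=7;  out ∅∪∅=∅
  n8('ac'): parent n7 fail=0; on 'c' 0 → fail=6;  out {2}∪{1}={1,2}
  n9('ad'): parent n7 fail=0; on 'd' 0 → fail=1;  out ∅∪∅=∅
  n3('dad'): parent n2 fail=7; on 'd' 7 → fail=9;  out ∅∪∅=∅
  n10('adb'): parent n9 fail=1; on 'b' 1→0 → fail=0;  out ∅∪∅=∅
  n4('dadb'): parent n3 fail=9; on 'b' 9 → fail=10;  out ∅∪∅=∅
  n11('adba'): parent n10 fail=0; on 'a' 0 → fail=7;  out {3}∪∅={3}
  n5('dadba'): parent n4 fail=10; on 'a' 10 → fail=11;  out {0}∪{3}={0,3}

Text stream:
i=0 'd': node 0→1
i=1 'a': node 1→2
i=2 'd': node 2→3
i=3 'b': node 3→4
i=4 'a': node 4→5  emit P0@[0:4],P3@[1:4]
i=5 'c': node 5→8 ·f  emit P1@[5:5],P2@[4:5]
i=6 'c': node 8→6 ·f  emit P1@[6:6]
i=7 'b': node 6→0 ·f
i=8 'd': node 0→1
i=9 'd': node 1→1 ·f
i=10 'a': node 1→2
i=11 'd': node 2→3
i=12 'b': node 3→4
i=13 'a': node 4→5  emit P0@[9:13],P3@[10:13]
i=14 'd': node 5→9 ·f
i=15 'a': node 9→2 ·f
i=16 'c': node 2→8 ·f  emit P1@[16:16],P2@[15:16]
i=17 'c': node 8→6 ·f  emit P1@[17:17]
i=18 'c': node 6→6 ·f  emit P1@[18:18]
i=19 'a': node 6→7 ·f
i=20 'd': node 7→9
i=21 'b': node 9→10
i=22 'a': node 10→11  emit P3@[19:22]
i=23 'c': node 11→8 ·f  emit P1@[23:23],P2@[22:23]
i=24 'c': node 8→6 ·f  emit P1@[24:24]
i=25 'a': node 6→7 ·f
i=26 'a': node 7→7 ·f
i=27 'c': node 7→8  emit P1@[27:27],P2@[26:27]
i=28 'a': node 8→7 ·f
i=29 'c': node 7→8  emit P1@[29:29],P2@[28:29]
i=30 'b': node 8→0 ·f
i=31 'a': node 0→7
i=32 'd': node 7→9
i=33 'b': node 9→10
i=34 'a': node 10→11  emit P3@[31:34]
i=35 'a': node 11→7 ·f
i=36 'c': node 7→8  emit P1@[36:36],P2@[35:36]
i=37 'a': node 8→7 ·f
i=38 'a': node 7→7 ·f
i=39 'd': node 7→9
i=40 'a': node 9→2 ·f
i=41 'c': node 2→8 ·f  emit P1@[41:41],P2@[40:41]
i=42 'd': node 8→1 ·f
i=43 'd': node 1→1 ·f
i=44 'c': node 1→6 ·f  emit P1@[44:44]
i=45 'c': node 6→6 ·f  emit P1@[45:45]
i=46 'a': node 6→7 ·f
i=47 'c': node 7→8  emit P1@[47:47],P2@[46:47]
i=48 'd': node 8→1 ·f
i=49 'd': node 1→1 ·f
i=50 'a': node 1→2
i=51 'd': node 2→3
i=52 'b': node 3→4

Matches: [[4,0],[4,3],[5,1],[5,2],[6,1],[13,0],[13,3],[16,1],[16,2],[17,1],[18,1],[22,3],[23,1],[23,2],[24,1],[27,1],[27,2],[29,1],[29,2],[34,3],[36,1],[36,2],[41,1],[41,2],[44,1],[45,1],[47,1],[47,2]]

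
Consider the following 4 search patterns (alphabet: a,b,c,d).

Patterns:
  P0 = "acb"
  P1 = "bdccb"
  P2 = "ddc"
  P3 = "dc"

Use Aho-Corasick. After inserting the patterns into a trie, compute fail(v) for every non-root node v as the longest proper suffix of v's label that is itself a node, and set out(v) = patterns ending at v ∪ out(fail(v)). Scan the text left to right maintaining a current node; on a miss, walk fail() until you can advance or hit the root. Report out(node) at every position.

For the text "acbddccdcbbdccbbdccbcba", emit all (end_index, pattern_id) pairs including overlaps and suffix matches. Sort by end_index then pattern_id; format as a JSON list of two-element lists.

Build:
Trie (insert patterns):
  0='ε' goto a→1 b→4 d→9
  1='a' goto c→2
  2='ac' goto b→3
  3='acb' goto ·  [P0 ends]
  4='b' goto d→5
  5='bd' goto c→6
  6='bdc' goto c→7
  7='bdcc' goto b→8
  8='bdccb' goto ·  [P1 ends]
  9='d' goto c→12 d→10
  10='dd' goto c→11
  11='ddc' goto ·  [P2 ends]
  12='dc' goto ·  [P3 ends]

Failure links (BFS by depth):
  n1('a'): parent n0 fail=0; on 'a' 0 → fail=0;  out ∅∪∅=∅
  n4('b'): parent n0 fail=0; on 'b' 0 → fail=0;  out ∅∪∅=∅
  n9('d'): parent n0 fail=0; on 'd' 0 → fail=0;  out ∅∪∅=∅
  n2('ac'): parent n1 fail=0; on 'c' 0 → fail=0;  out ∅∪∅=∅
  n5('bd'): parent n4 fail=0; on 'd' 0 → fail=9;  out ∅∪∅=∅
  n10('dd'): parent n9 fail=0; on 'd' 0 → fail=9;  out ∅∪∅=∅
  n12('dc'): parent n9 fail=0; on 'c' 0 → fail=0;  out {3}∪∅={3}
  n3('acb'): parent n2 fail=0; on 'b' 0 → fail=4;  out {0}∪∅={0}
  n6('bdc'): parent n5 fail=9; on 'c' 9 → fail=12;  out ∅∪{3}={3}
  n11('ddc'): parent n10 fail=9; on 'c' 9 → fail=12;  out {2}∪{3}={2,3}
  n7('bdcc'): parent n6 fail=12; on 'c' 12→0 → fail=0;  out ∅∪∅=∅
  n8('bdccb'): parent n7 fail=0; on 'b' 0 → fail=4;  out {1}∪∅={1}

Run:
pos 0 'a': at 1
pos 1 'c': at 2
pos 2 'b': at 3  ** P0@[0:2]
pos 3 'd': at 5 ·f
pos 4 'd': at 10 ·f
pos 5 'c': at 11  ** P2@[3:5],P3@[4:5]
pos 6 'c': at 0 ·f
pos 7 'd': at 9
pos 8 'c': at 12  ** P3@[7:8]
pos 9 'b': at 4 ·f
pos 10 'b': at 4 ·f
pos 11 'd': at 5
pos 12 'c': at 6  ** P3@[11:12]
pos 13 'c': at 7
pos 14 'b': at 8  ** P1@[10:14]
pos 15 'b': at 4 ·f
pos 16 'd': at 5
pos 17 'c': at 6  ** P3@[16:17]
pos 18 'c': at 7
pos 19 'b': at 8  ** P1@[15:19]
pos 20 'c': at 0 ·f
pos 21 'b': at 4
pos 22 'a': at 1 ·f

Result: [[2,0],[5,2],[5,3],[8,3],[12,3],[14,1],[17,3],[19,1]]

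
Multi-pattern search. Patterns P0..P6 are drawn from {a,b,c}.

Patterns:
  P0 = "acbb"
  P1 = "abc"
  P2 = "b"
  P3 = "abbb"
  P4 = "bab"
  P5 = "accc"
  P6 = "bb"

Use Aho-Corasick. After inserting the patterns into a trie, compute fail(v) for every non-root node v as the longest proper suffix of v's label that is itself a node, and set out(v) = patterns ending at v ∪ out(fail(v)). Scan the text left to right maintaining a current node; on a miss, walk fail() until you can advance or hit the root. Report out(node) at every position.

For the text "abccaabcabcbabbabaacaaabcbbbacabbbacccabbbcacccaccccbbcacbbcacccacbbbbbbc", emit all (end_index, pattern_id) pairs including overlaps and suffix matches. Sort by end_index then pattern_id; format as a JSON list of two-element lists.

Construct AC machine:
Trie nodes:
  0='ε' goto a→1 b→7
  1='a' goto b→5 c→2
  2='ac' goto b→3 c→12
  3='acb' goto b→4
  4='acbb' goto ·  ←P0
  5='ab' goto b→8 c→6
  6='abc' goto ·  ←P1
  7='b' goto a→10 b→14  ←P2
  8='abb' goto b→9
  9='abbb' goto ·  ←P3
  10='ba' goto b→11
  11='bab' goto ·  ←P4
  12='acc' goto c→13
  13='accc' goto ·  ←P5
  14='bb' goto ·  ←P6

Failure links (BFS by depth):
  n1('a'): parent n0 fail=0; on 'a' 0 → fail=0;  out ∅∪∅=∅
  n7('b'): parent n0 fail=0; on 'b' 0 → fail=0;  out {2}∪∅={2}
  n2('ac'): parent n1 fail=0; on 'c' 0 → fail=0;  out ∅∪∅=∅
  n5('ab'): parent n1 fail=0; on 'b' 0 → fail=7;  out ∅∪{2}={2}
  n10('ba'): parent n7 fail=0; on 'a' 0 → fail=1;  out ∅∪∅=∅
  n14('bb'): parent n7 fail=0; on 'b' 0 → fail=7;  out {6}∪{2}={2,6}
  n3('acb'): parent n2 fail=0; on 'b' 0 → fail=7;  out ∅∪{2}={2}
  n6('abc'): parent n5 fail=7; on 'c' 7→0 → fail=0;  out {1}∪∅={1}
  n8('abb'): parent n5 fail=7; on 'b' 7 → fail=14;  out ∅∪{2,6}={2,6}
  n11('bab'): parent n10 fail=1; on 'b' 1 → fail=5;  out {4}∪{2}={2,4}
  n12('acc'): parent n2 fail=0; on 'c' 0 → fail=0;  out ∅∪∅=∅
  n4('acbb'): parent n3 fail=7; on 'b' 7 → fail=14;  out {0}∪{2,6}={0,2,6}
  n9('abbb'): parent n8 fail=14; on 'b' 14→7 → fail=14;  out {3}∪{2,6}={2,3,6}
  n13('accc'): parent n12 fail=0; on 'c' 0 → fail=0;  out {5}∪∅={5}

Text stream:
i=0 'a': node 0→1
i=1 'b': node 1→5  → match P2@[1:1]
i=2 'c': node 5→6  → match P1@[0:2]
i=3 'c': node 6→0 ·f
i=4 'a': node 0→1
i=5 'a': node 1→1 ·f
i=6 'b': node 1→5  → match P2@[6:6]
i=7 'c': node 5→6  → match P1@[5:7]
i=8 'a': node 6→1 ·f
i=9 'b': node 1→5  → match P2@[9:9]
i=10 'c': node 5→6  → match P1@[8:10]
i=11 'b': node 6→7 ·f  → match P2@[11:11]
i=12 'a': node 7→10
i=13 'b': node 10→11  → match P2@[13:13],P4@[11:13]
i=14 'b': node 11→8 ·f  → match P2@[14:14],P6@[13:14]
i=15 'a': node 8→10 ·f
i=16 'b': node 10→11  → match P2@[16:16],P4@[14:16]
i=17 'a': node 11→10 ·f
i=18 'a': node 10→1 ·f
i=19 'c': node 1→2
i=20 'a': node 2→1 ·f
i=21 'a': node 1→1 ·f
i=22 'a': node 1→1 ·f
i=23 'b': node 1→5  → match P2@[23:23]
i=24 'c': node 5→6  → match P1@[22:24]
i=25 'b': node 6→7 ·f  → match P2@[25:25]
i=26 'b': node 7→14  → match P2@[26:26],P6@[25:26]
i=27 'b': node 14→14 ·f  → match P2@[27:27],P6@[26:27]
i=28 'a': node 14→10 ·f
i=29 'c': node 10→2 ·f
i=30 'a': node 2→1 ·f
i=31 'b': node 1→5  → match P2@[31:31]
i=32 'b': node 5→8  → match P2@[32:32],P6@[31:32]
i=33 'b': node 8→9  → match P2@[33:33],P3@[30:33],P6@[32:33]
i=34 'a': node 9→10 ·f
i=35 'c': node 10→2 ·f
i=36 'c': node 2→12
i=37 'c': node 12→13  → match P5@[34:37]
i=38 'a': node 13→1 ·f
i=39 'b': node 1→5  → match P2@[39:39]
i=40 'b': node 5→8  → match P2@[40:40],P6@[39:40]
i=41 'b': node 8→9  → match P2@[41:41],P3@[38:41],P6@[40:41]
i=42 'c': node 9→0 ·f
i=43 'a': node 0→1
i=44 'c': node 1→2
i=45 'c': node 2→12
i=46 'c': node 12→13  → match P5@[43:46]
i=47 'a': node 13→1 ·f
i=48 'c': node 1→2
i=49 'c': node 2→12
i=50 'c': node 12→13  → match P5@[47:50]
i=51 'c': node 13→0 ·f
i=52 'b': node 0→7  → match P2@[52:52]
i=53 'b': node 7→14  → match P2@[53:53],P6@[52:53]
i=54 'c': node 14→0 ·f
i=55 'a': node 0→1
i=56 'c': node 1→2
i=57 'b': node 2→3  → match P2@[57:57]
i=58 'b': node 3→4  → match P0@[55:58],P2@[58:58],P6@[57:58]
i=59 'c': node 4→0 ·f
i=60 'a': node 0→1
i=61 'c': node 1→2
i=62 'c': node 2→12
i=63 'c': node 12→13  → match P5@[60:63]
i=64 'a': node 13→1 ·f
i=65 'c': node 1→2
i=66 'b': node 2→3  → match P2@[66:66]
i=67 'b': node 3→4  → match P0@[64:67],P2@[67:67],P6@[66:67]
i=68 'b': node 4→14 ·f  → match P2@[68:68],P6@[67:68]
i=69 'b': node 14→14 ·f  → match P2@[69:69],P6@[68:69]
i=70 'b': node 14→14 ·f  → match P2@[70:70],P6@[69:70]
i=71 'b': node 14→14 ·f  → match P2@[71:71],P6@[70:71]
i=72 'c': node 14→0 ·f

All matches (sorted): [[1,2],[2,1],[6,2],[7,1],[9,2],[10,1],[11,2],[13,2],[13,4],[14,2],[14,6],[16,2],[16,4],[23,2],[24,1],[25,2],[26,2],[26,6],[27,2],[27,6],[31,2],[32,2],[32,6],[33,2],[33,3],[33,6],[37,5],[39,2],[40,2],[40,6],[41,2],[41,3],[41,6],[46,5],[50,5],[52,2],[53,2],[53,6],[57,2],[58,0],[58,2],[58,6],[63,5],[66,2],[67,0],[67,2],[67,6],[68,2],[68,6],[69,2],[69,6],[70,2],[70,6],[71,2],[71,6]]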